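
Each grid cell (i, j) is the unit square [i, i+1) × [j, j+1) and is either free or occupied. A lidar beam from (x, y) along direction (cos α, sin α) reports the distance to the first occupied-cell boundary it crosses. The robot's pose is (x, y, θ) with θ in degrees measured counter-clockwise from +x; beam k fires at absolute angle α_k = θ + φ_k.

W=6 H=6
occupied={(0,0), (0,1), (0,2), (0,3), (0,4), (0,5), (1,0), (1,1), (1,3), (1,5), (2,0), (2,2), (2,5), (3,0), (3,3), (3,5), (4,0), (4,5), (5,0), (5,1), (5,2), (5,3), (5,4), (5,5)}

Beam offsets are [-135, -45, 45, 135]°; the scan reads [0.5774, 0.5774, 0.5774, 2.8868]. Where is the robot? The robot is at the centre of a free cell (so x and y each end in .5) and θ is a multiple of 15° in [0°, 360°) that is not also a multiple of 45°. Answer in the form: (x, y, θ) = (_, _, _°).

(x, y, θ) = (2.5, 1.5, 255°)

The pose lattice has 12·16 = 192 candidates. Test each by forward raycasting.
  (2.5, 4.5, 120°): beam 1 = 2.5882 ≠ 0.5774 ✗
  (1.5, 2.5, 285°): beam 4 = 0.5774 ≠ 2.8868 ✗
  (3.5, 4.5, 240°): beam 1 = 0.5176 ≠ 0.5774 ✗
  (1.5, 2.5, 60°): beam 1 = 0.5176 ≠ 0.5774 ✗
  …
  (2.5, 1.5, 255°): r_1=0.5774, r_2=0.5774, r_3=0.5774, r_4=2.8868 — all match ✓
Unique over the lattice → pose = (2.5, 1.5, 255°).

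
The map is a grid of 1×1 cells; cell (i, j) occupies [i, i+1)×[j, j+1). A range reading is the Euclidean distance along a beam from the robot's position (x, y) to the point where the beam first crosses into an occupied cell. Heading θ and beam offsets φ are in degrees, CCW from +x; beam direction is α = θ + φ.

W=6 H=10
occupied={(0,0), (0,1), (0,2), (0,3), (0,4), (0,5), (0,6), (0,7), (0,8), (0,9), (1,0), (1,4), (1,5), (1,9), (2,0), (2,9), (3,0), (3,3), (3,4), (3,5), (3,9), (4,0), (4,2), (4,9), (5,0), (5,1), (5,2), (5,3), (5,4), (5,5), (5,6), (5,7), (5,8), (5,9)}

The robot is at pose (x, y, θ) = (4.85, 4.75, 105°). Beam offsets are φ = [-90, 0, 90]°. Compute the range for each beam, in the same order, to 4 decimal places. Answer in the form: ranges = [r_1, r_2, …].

beam 1: φ=-90°, α=15°
  direction (0.9659, 0.2588); cell (4,4); t to first gridline: x 0.1553, y 0.9659 (then +1.0353 / +3.8637)
    (5,4) via x @ 0.1553  # hit
  → r_1 = 0.1553
beam 2: φ=0°, α=105°
  direction (-0.2588, 0.9659); cell (4,4); t to first gridline: x 3.2841, y 0.2588 (then +3.8637 / +1.0353)
    (4,5) via y @ 0.2588
    (4,6) via y @ 1.2941
    (4,7) via y @ 2.3294
    (3,7) via x @ 3.2841
    (3,8) via y @ 3.3646
    (3,9) via y @ 4.3999  # hit
  → r_2 = 4.3999
beam 3: φ=90°, α=195°
  direction (-0.9659, -0.2588); cell (4,4); t to first gridline: x 0.8800, y 2.8978 (then +1.0353 / +3.8637)
    (3,4) via x @ 0.8800  # hit
  → r_3 = 0.8800

ranges = [0.1553, 4.3999, 0.8800]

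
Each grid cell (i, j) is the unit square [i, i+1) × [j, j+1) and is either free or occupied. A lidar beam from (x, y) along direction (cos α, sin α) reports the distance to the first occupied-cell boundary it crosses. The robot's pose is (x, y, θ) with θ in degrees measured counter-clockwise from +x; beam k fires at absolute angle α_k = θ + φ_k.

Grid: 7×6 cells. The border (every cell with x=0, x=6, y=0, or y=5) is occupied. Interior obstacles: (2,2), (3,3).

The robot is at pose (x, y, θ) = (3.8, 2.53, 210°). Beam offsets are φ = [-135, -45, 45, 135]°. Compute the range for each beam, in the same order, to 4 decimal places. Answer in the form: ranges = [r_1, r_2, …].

ranges = [0.4866, 0.8282, 1.5840, 2.2776]

beam 1: φ=-135°, α=75°
  dir = (cos 75°, sin 75°) = (0.2588, 0.9659); from cell (3,2)
  next x-line at t=0.7727, next y-line at t=0.4866; Δt_x=3.8637, Δt_y=1.0353
    y: enter (3,3) at t=0.4866 ← occupied
  → r_1 = 0.4866
beam 2: φ=-45°, α=165°
  dir = (cos 165°, sin 165°) = (-0.9659, 0.2588); from cell (3,2)
  next x-line at t=0.8282, next y-line at t=1.8159; Δt_x=1.0353, Δt_y=3.8637
    x: enter (2,2) at t=0.8282 ← occupied
  → r_2 = 0.8282
beam 3: φ=45°, α=255°
  dir = (cos 255°, sin 255°) = (-0.2588, -0.9659); from cell (3,2)
  next x-line at t=3.0910, next y-line at t=0.5487; Δt_x=3.8637, Δt_y=1.0353
    y: enter (3,1) at t=0.5487
    y: enter (3,0) at t=1.5840 ← occupied
  → r_3 = 1.5840
beam 4: φ=135°, α=345°
  dir = (cos 345°, sin 345°) = (0.9659, -0.2588); from cell (3,2)
  next x-line at t=0.2071, next y-line at t=2.0478; Δt_x=1.0353, Δt_y=3.8637
    x: enter (4,2) at t=0.2071
    x: enter (5,2) at t=1.2423
    y: enter (5,1) at t=2.0478
    x: enter (6,1) at t=2.2776 ← occupied
  → r_4 = 2.2776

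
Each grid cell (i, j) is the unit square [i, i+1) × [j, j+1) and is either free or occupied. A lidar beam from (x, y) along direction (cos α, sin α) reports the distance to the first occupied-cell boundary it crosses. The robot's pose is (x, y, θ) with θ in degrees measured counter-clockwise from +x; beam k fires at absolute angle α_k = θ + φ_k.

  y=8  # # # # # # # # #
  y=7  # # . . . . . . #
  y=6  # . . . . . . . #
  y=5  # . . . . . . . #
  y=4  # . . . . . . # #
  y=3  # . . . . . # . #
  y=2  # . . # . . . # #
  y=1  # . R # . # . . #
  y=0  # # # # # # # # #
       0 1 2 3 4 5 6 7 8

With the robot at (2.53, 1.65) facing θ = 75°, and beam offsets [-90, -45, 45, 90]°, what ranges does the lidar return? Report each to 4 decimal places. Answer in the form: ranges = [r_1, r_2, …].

ranges = [0.4866, 0.5427, 3.0600, 1.5840]

beam 1: φ=-90°, α=345°
  d=(0.9659,-0.2588)  start (2,1)  tX=0.4866 tY=2.5114  stride 1/|dx|=1.0353 1/|dy|=3.8637
    cross x-line → (3,1), t=0.4866 (wall)
  → r_1 = 0.4866
beam 2: φ=-45°, α=30°
  d=(0.8660,0.5000)  start (2,1)  tX=0.5427 tY=0.7000  stride 1/|dx|=1.1547 1/|dy|=2.0000
    cross x-line → (3,1), t=0.5427 (wall)
  → r_2 = 0.5427
beam 3: φ=45°, α=120°
  d=(-0.5000,0.8660)  start (2,1)  tX=1.0600 tY=0.4041  stride 1/|dx|=2.0000 1/|dy|=1.1547
    cross y-line → (2,2), t=0.4041
    cross x-line → (1,2), t=1.0600
    cross y-line → (1,3), t=1.5588
    cross y-line → (1,4), t=2.7135
    cross x-line → (0,4), t=3.0600 (wall)
  → r_3 = 3.0600
beam 4: φ=90°, α=165°
  d=(-0.9659,0.2588)  start (2,1)  tX=0.5487 tY=1.3523  stride 1/|dx|=1.0353 1/|dy|=3.8637
    cross x-line → (1,1), t=0.5487
    cross y-line → (1,2), t=1.3523
    cross x-line → (0,2), t=1.5840 (wall)
  → r_4 = 1.5840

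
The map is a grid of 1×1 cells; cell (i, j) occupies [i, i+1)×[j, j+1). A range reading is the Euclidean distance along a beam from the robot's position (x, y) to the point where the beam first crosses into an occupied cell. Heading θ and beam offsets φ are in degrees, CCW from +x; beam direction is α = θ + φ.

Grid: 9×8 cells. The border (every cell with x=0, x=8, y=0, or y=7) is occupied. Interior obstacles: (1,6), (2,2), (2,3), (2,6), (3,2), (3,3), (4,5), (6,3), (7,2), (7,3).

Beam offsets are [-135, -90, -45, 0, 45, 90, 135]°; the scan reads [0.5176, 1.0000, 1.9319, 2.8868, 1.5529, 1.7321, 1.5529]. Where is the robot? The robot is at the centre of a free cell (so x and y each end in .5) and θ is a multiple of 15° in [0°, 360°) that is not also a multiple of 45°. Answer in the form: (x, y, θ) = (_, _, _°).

(x, y, θ) = (2.5, 4.5, 60°)

Enumerate (i+0.5, j+0.5, θ) over the 32 free cells and 16 admissible headings. For each, cast all 7 beams and compare to the given ranges.
  (4.5, 1.5, 15°): beam 1 = 0.5774 ≠ 0.5176 ✗
  (6.5, 6.5, 210°): beam 2 = 0.5774 ≠ 1.0000 ✗
  (3.5, 6.5, 15°): beam 1 = 2.8868 ≠ 0.5176 ✗
  …
  (2.5, 4.5, 60°): r_1=0.5176, r_2=1.0000, r_3=1.9319, r_4=2.8868, r_5=1.5529, r_6=1.7321, r_7=1.5529 — all match ✓
Unique over the lattice → pose = (2.5, 4.5, 60°).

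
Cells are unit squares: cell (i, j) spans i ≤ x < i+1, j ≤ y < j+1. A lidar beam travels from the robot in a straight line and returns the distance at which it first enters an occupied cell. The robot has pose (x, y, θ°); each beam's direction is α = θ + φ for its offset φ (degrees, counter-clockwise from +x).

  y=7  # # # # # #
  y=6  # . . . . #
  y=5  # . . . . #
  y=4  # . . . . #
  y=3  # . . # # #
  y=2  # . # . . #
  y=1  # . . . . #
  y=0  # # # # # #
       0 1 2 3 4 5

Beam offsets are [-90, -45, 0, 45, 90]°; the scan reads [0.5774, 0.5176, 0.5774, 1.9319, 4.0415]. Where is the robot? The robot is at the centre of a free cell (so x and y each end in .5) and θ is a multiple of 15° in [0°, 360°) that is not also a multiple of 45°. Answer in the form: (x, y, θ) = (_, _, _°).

(x, y, θ) = (4.5, 6.5, 120°)

Enumerate (i+0.5, j+0.5, θ) over the 21 free cells and 16 admissible headings. For each, cast all 5 beams and compare to the given ranges.
  (1.5, 2.5, 15°): beam 1 = 1.5529 ≠ 0.5774 ✗
  (1.5, 4.5, 285°): beam 1 = 0.5176 ≠ 0.5774 ✗
  (1.5, 3.5, 120°): beam 1 = 4.0415 ≠ 0.5774 ✗
  (4.5, 5.5, 345°): beam 1 = 1.5529 ≠ 0.5774 ✗
  …
  (4.5, 6.5, 120°): r_1=0.5774, r_2=0.5176, r_3=0.5774, r_4=1.9319, r_5=4.0415 — all match ✓
Unique over the lattice → pose = (4.5, 6.5, 120°).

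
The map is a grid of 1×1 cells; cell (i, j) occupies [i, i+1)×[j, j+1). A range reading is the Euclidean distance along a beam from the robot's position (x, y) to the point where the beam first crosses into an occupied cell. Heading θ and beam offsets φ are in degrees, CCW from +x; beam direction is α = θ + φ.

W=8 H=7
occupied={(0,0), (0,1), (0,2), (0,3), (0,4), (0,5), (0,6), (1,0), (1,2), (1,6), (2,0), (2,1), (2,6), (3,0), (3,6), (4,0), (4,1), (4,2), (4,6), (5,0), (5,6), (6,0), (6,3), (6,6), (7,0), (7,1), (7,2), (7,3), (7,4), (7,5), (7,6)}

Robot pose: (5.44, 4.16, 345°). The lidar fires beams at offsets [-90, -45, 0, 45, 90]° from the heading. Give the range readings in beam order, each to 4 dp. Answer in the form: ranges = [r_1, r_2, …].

beam 1: φ=-90°, α=255°
  direction (-0.2588, -0.9659); cell (5,4); t to first gridline: x 1.7000, y 0.1656 (then +3.8637 / +1.0353)
    (5,3) via y @ 0.1656
    (5,2) via y @ 1.2009
    (4,2) via x @ 1.7000  # hit
  → r_1 = 1.7000
beam 2: φ=-45°, α=300°
  direction (0.5000, -0.8660); cell (5,4); t to first gridline: x 1.1200, y 0.1848 (then +2.0000 / +1.1547)
    (5,3) via y @ 0.1848
    (6,3) via x @ 1.1200  # hit
  → r_2 = 1.1200
beam 3: φ=0°, α=345°
  direction (0.9659, -0.2588); cell (5,4); t to first gridline: x 0.5798, y 0.6182 (then +1.0353 / +3.8637)
    (6,4) via x @ 0.5798
    (6,3) via y @ 0.6182  # hit
  → r_3 = 0.6182
beam 4: φ=45°, α=30°
  direction (0.8660, 0.5000); cell (5,4); t to first gridline: x 0.6466, y 1.6800 (then +1.1547 / +2.0000)
    (6,4) via x @ 0.6466
    (6,5) via y @ 1.6800
    (7,5) via x @ 1.8013  # hit
  → r_4 = 1.8013
beam 5: φ=90°, α=75°
  direction (0.2588, 0.9659); cell (5,4); t to first gridline: x 2.1637, y 0.8696 (then +3.8637 / +1.0353)
    (5,5) via y @ 0.8696
    (5,6) via y @ 1.9049  # hit
  → r_5 = 1.9049

ranges = [1.7000, 1.1200, 0.6182, 1.8013, 1.9049]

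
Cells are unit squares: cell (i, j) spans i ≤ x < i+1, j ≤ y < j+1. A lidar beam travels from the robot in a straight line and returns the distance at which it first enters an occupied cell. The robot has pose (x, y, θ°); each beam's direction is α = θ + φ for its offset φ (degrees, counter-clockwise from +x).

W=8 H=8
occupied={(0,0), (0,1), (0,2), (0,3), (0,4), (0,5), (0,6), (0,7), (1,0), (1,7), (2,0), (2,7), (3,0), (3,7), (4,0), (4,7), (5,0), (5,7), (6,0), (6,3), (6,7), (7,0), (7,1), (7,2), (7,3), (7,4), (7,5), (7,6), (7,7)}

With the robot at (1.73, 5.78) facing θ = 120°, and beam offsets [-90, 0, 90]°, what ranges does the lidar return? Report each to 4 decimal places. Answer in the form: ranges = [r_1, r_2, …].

ranges = [2.4400, 1.4087, 0.8429]

beam 1: φ=-90°, α=30°
  dir = (cos 30°, sin 30°) = (0.8660, 0.5000); from cell (1,5)
  next x-line at t=0.3118, next y-line at t=0.4400; Δt_x=1.1547, Δt_y=2.0000
    x: enter (2,5) at t=0.3118
    y: enter (2,6) at t=0.4400
    x: enter (3,6) at t=1.4665
    y: enter (3,7) at t=2.4400 ← occupied
  → r_1 = 2.4400
beam 2: φ=0°, α=120°
  dir = (cos 120°, sin 120°) = (-0.5000, 0.8660); from cell (1,5)
  next x-line at t=1.4600, next y-line at t=0.2540; Δt_x=2.0000, Δt_y=1.1547
    y: enter (1,6) at t=0.2540
    y: enter (1,7) at t=1.4087 ← occupied
  → r_2 = 1.4087
beam 3: φ=90°, α=210°
  dir = (cos 210°, sin 210°) = (-0.8660, -0.5000); from cell (1,5)
  next x-line at t=0.8429, next y-line at t=1.5600; Δt_x=1.1547, Δt_y=2.0000
    x: enter (0,5) at t=0.8429 ← occupied
  → r_3 = 0.8429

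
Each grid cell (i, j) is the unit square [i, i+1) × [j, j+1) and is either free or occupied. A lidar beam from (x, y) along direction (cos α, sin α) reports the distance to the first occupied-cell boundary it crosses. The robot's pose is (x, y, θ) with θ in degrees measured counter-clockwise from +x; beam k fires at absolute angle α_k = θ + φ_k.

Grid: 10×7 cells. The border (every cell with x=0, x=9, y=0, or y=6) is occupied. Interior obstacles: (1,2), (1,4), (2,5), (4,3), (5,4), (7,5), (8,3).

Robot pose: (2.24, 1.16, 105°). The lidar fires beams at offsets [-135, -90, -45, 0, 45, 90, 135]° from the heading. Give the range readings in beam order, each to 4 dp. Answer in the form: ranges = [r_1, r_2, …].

ranges = [0.3200, 6.9985, 5.5888, 0.9273, 1.4318, 0.6182, 0.1848]

beam 1: φ=-135°, α=330°
  d=(0.8660,-0.5000)  start (2,1)  tX=0.8776 tY=0.3200  stride 1/|dx|=1.1547 1/|dy|=2.0000
    cross y-line → (2,0), t=0.3200 (wall)
  → r_1 = 0.3200
beam 2: φ=-90°, α=15°
  d=(0.9659,0.2588)  start (2,1)  tX=0.7868 tY=3.2455  stride 1/|dx|=1.0353 1/|dy|=3.8637
    cross x-line → (3,1), t=0.7868
    cross x-line → (4,1), t=1.8221
    cross x-line → (5,1), t=2.8574
    cross y-line → (5,2), t=3.2455
    cross x-line → (6,2), t=3.8926
    cross x-line → (7,2), t=4.9279
    cross x-line → (8,2), t=5.9632
    cross x-line → (9,2), t=6.9985 (wall)
  → r_2 = 6.9985
beam 3: φ=-45°, α=60°
  d=(0.5000,0.8660)  start (2,1)  tX=1.5200 tY=0.9699  stride 1/|dx|=2.0000 1/|dy|=1.1547
    cross y-line → (2,2), t=0.9699
    cross x-line → (3,2), t=1.5200
    cross y-line → (3,3), t=2.1246
    cross y-line → (3,4), t=3.2793
    cross x-line → (4,4), t=3.5200
    cross y-line → (4,5), t=4.4341
    cross x-line → (5,5), t=5.5200
    cross y-line → (5,6), t=5.5888 (wall)
  → r_3 = 5.5888
beam 4: φ=0°, α=105°
  d=(-0.2588,0.9659)  start (2,1)  tX=0.9273 tY=0.8696  stride 1/|dx|=3.8637 1/|dy|=1.0353
    cross y-line → (2,2), t=0.8696
    cross x-line → (1,2), t=0.9273 (wall)
  → r_4 = 0.9273
beam 5: φ=45°, α=150°
  d=(-0.8660,0.5000)  start (2,1)  tX=0.2771 tY=1.6800  stride 1/|dx|=1.1547 1/|dy|=2.0000
    cross x-line → (1,1), t=0.2771
    cross x-line → (0,1), t=1.4318 (wall)
  → r_5 = 1.4318
beam 6: φ=90°, α=195°
  d=(-0.9659,-0.2588)  start (2,1)  tX=0.2485 tY=0.6182  stride 1/|dx|=1.0353 1/|dy|=3.8637
    cross x-line → (1,1), t=0.2485
    cross y-line → (1,0), t=0.6182 (wall)
  → r_6 = 0.6182
beam 7: φ=135°, α=240°
  d=(-0.5000,-0.8660)  start (2,1)  tX=0.4800 tY=0.1848  stride 1/|dx|=2.0000 1/|dy|=1.1547
    cross y-line → (2,0), t=0.1848 (wall)
  → r_7 = 0.1848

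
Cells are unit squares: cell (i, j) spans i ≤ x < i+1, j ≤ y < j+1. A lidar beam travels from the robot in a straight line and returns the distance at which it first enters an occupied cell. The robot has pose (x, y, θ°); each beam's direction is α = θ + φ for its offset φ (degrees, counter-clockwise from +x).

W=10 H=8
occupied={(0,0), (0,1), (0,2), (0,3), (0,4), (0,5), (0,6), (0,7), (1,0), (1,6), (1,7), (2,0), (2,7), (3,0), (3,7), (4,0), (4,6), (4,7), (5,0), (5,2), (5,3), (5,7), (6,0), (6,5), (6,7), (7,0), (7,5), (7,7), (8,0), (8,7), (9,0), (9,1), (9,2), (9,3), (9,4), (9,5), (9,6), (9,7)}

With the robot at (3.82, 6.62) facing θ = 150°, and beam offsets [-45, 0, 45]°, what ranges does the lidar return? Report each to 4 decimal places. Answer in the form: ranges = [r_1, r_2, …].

beam 1: φ=-45°, α=105°
  direction (-0.2588, 0.9659); cell (3,6); t to first gridline: x 3.1682, y 0.3934 (then +3.8637 / +1.0353)
    (3,7) via y @ 0.3934  # hit
  → r_1 = 0.3934
beam 2: φ=0°, α=150°
  direction (-0.8660, 0.5000); cell (3,6); t to first gridline: x 0.9469, y 0.7600 (then +1.1547 / +2.0000)
    (3,7) via y @ 0.7600  # hit
  → r_2 = 0.7600
beam 3: φ=45°, α=195°
  direction (-0.9659, -0.2588); cell (3,6); t to first gridline: x 0.8489, y 2.3955 (then +1.0353 / +3.8637)
    (2,6) via x @ 0.8489
    (1,6) via x @ 1.8842  # hit
  → r_3 = 1.8842

ranges = [0.3934, 0.7600, 1.8842]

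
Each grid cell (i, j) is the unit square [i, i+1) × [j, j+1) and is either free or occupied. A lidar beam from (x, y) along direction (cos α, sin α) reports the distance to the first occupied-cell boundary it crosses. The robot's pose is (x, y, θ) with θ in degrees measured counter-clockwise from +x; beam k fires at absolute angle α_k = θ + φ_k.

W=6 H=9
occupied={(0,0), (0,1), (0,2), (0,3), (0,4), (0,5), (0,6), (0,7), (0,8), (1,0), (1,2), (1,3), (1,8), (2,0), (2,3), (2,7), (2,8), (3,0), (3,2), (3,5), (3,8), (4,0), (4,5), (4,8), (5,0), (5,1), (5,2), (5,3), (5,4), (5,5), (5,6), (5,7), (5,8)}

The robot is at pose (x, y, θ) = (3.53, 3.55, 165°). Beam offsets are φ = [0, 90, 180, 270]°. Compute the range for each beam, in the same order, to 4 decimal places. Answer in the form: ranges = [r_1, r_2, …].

beam 1: φ=0°, α=165°
  d=(-0.9659,0.2588)  start (3,3)  tX=0.5487 tY=1.7387  stride 1/|dx|=1.0353 1/|dy|=3.8637
    cross x-line → (2,3), t=0.5487 (wall)
  → r_1 = 0.5487
beam 2: φ=90°, α=255°
  d=(-0.2588,-0.9659)  start (3,3)  tX=2.0478 tY=0.5694  stride 1/|dx|=3.8637 1/|dy|=1.0353
    cross y-line → (3,2), t=0.5694 (wall)
  → r_2 = 0.5694
beam 3: φ=180°, α=345°
  d=(0.9659,-0.2588)  start (3,3)  tX=0.4866 tY=2.1250  stride 1/|dx|=1.0353 1/|dy|=3.8637
    cross x-line → (4,3), t=0.4866
    cross x-line → (5,3), t=1.5219 (wall)
  → r_3 = 1.5219
beam 4: φ=270°, α=75°
  d=(0.2588,0.9659)  start (3,3)  tX=1.8159 tY=0.4659  stride 1/|dx|=3.8637 1/|dy|=1.0353
    cross y-line → (3,4), t=0.4659
    cross y-line → (3,5), t=1.5012 (wall)
  → r_4 = 1.5012

ranges = [0.5487, 0.5694, 1.5219, 1.5012]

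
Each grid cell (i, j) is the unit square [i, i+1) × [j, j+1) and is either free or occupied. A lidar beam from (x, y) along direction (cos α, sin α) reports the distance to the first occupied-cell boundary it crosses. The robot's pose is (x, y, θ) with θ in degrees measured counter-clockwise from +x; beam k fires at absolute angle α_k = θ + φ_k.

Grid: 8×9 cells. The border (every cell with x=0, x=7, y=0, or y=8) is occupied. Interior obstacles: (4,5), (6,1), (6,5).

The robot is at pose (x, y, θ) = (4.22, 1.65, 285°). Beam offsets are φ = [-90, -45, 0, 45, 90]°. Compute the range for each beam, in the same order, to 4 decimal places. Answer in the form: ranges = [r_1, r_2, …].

ranges = [2.5114, 0.7506, 0.6729, 1.3000, 2.8781]

beam 1: φ=-90°, α=195°
  dir = (cos 195°, sin 195°) = (-0.9659, -0.2588); from cell (4,1)
  next x-line at t=0.2278, next y-line at t=2.5114; Δt_x=1.0353, Δt_y=3.8637
    x: enter (3,1) at t=0.2278
    x: enter (2,1) at t=1.2630
    x: enter (1,1) at t=2.2983
    y: enter (1,0) at t=2.5114 ← occupied
  → r_1 = 2.5114
beam 2: φ=-45°, α=240°
  dir = (cos 240°, sin 240°) = (-0.5000, -0.8660); from cell (4,1)
  next x-line at t=0.4400, next y-line at t=0.7506; Δt_x=2.0000, Δt_y=1.1547
    x: enter (3,1) at t=0.4400
    y: enter (3,0) at t=0.7506 ← occupied
  → r_2 = 0.7506
beam 3: φ=0°, α=285°
  dir = (cos 285°, sin 285°) = (0.2588, -0.9659); from cell (4,1)
  next x-line at t=3.0137, next y-line at t=0.6729; Δt_x=3.8637, Δt_y=1.0353
    y: enter (4,0) at t=0.6729 ← occupied
  → r_3 = 0.6729
beam 4: φ=45°, α=330°
  dir = (cos 330°, sin 330°) = (0.8660, -0.5000); from cell (4,1)
  next x-line at t=0.9007, next y-line at t=1.3000; Δt_x=1.1547, Δt_y=2.0000
    x: enter (5,1) at t=0.9007
    y: enter (5,0) at t=1.3000 ← occupied
  → r_4 = 1.3000
beam 5: φ=90°, α=15°
  dir = (cos 15°, sin 15°) = (0.9659, 0.2588); from cell (4,1)
  next x-line at t=0.8075, next y-line at t=1.3523; Δt_x=1.0353, Δt_y=3.8637
    x: enter (5,1) at t=0.8075
    y: enter (5,2) at t=1.3523
    x: enter (6,2) at t=1.8428
    x: enter (7,2) at t=2.8781 ← occupied
  → r_5 = 2.8781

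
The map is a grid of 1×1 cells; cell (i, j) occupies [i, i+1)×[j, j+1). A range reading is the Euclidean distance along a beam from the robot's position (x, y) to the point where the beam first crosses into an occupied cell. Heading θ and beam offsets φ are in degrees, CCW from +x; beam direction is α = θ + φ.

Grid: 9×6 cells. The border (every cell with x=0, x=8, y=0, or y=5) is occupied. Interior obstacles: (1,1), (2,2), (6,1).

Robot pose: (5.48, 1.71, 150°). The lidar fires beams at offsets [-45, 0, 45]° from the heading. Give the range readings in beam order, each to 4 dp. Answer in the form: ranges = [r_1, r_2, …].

beam 1: φ=-45°, α=105°
  d=(-0.2588,0.9659)  start (5,1)  tX=1.8546 tY=0.3002  stride 1/|dx|=3.8637 1/|dy|=1.0353
    cross y-line → (5,2), t=0.3002
    cross y-line → (5,3), t=1.3355
    cross x-line → (4,3), t=1.8546
    cross y-line → (4,4), t=2.3708
    cross y-line → (4,5), t=3.4061 (wall)
  → r_1 = 3.4061
beam 2: φ=0°, α=150°
  d=(-0.8660,0.5000)  start (5,1)  tX=0.5543 tY=0.5800  stride 1/|dx|=1.1547 1/|dy|=2.0000
    cross x-line → (4,1), t=0.5543
    cross y-line → (4,2), t=0.5800
    cross x-line → (3,2), t=1.7090
    cross y-line → (3,3), t=2.5800
    cross x-line → (2,3), t=2.8637
    cross x-line → (1,3), t=4.0184
    cross y-line → (1,4), t=4.5800
    cross x-line → (0,4), t=5.1731 (wall)
  → r_2 = 5.1731
beam 3: φ=45°, α=195°
  d=(-0.9659,-0.2588)  start (5,1)  tX=0.4969 tY=2.7432  stride 1/|dx|=1.0353 1/|dy|=3.8637
    cross x-line → (4,1), t=0.4969
    cross x-line → (3,1), t=1.5322
    cross x-line → (2,1), t=2.5675
    cross y-line → (2,0), t=2.7432 (wall)
  → r_3 = 2.7432

ranges = [3.4061, 5.1731, 2.7432]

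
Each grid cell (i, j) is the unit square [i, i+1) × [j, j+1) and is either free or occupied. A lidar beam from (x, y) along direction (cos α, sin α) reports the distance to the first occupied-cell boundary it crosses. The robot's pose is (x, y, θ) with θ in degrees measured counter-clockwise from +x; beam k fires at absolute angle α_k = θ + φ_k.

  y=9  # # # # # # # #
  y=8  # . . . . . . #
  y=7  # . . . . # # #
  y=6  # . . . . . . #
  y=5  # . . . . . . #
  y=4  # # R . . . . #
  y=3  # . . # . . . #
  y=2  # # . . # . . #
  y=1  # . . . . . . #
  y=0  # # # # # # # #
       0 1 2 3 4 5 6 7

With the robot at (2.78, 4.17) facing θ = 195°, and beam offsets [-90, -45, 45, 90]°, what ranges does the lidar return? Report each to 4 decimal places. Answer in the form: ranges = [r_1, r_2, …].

ranges = [5.0004, 0.9007, 1.5600, 0.8500]

beam 1: φ=-90°, α=105°
  d=(-0.2588,0.9659)  start (2,4)  tX=3.0137 tY=0.8593  stride 1/|dx|=3.8637 1/|dy|=1.0353
    cross y-line → (2,5), t=0.8593
    cross y-line → (2,6), t=1.8946
    cross y-line → (2,7), t=2.9298
    cross x-line → (1,7), t=3.0137
    cross y-line → (1,8), t=3.9651
    cross y-line → (1,9), t=5.0004 (wall)
  → r_1 = 5.0004
beam 2: φ=-45°, α=150°
  d=(-0.8660,0.5000)  start (2,4)  tX=0.9007 tY=1.6600  stride 1/|dx|=1.1547 1/|dy|=2.0000
    cross x-line → (1,4), t=0.9007 (wall)
  → r_2 = 0.9007
beam 3: φ=45°, α=240°
  d=(-0.5000,-0.8660)  start (2,4)  tX=1.5600 tY=0.1963  stride 1/|dx|=2.0000 1/|dy|=1.1547
    cross y-line → (2,3), t=0.1963
    cross y-line → (2,2), t=1.3510
    cross x-line → (1,2), t=1.5600 (wall)
  → r_3 = 1.5600
beam 4: φ=90°, α=285°
  d=(0.2588,-0.9659)  start (2,4)  tX=0.8500 tY=0.1760  stride 1/|dx|=3.8637 1/|dy|=1.0353
    cross y-line → (2,3), t=0.1760
    cross x-line → (3,3), t=0.8500 (wall)
  → r_4 = 0.8500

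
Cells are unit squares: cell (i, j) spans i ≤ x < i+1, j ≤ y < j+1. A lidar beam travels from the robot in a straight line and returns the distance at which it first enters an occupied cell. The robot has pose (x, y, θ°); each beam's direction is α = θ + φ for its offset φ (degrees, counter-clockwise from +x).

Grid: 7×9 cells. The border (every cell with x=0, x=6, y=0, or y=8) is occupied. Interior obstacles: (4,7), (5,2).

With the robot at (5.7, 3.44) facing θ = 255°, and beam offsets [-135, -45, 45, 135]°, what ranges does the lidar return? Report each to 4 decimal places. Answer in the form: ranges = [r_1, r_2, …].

ranges = [5.2654, 4.8800, 0.5081, 0.3464]

beam 1: φ=-135°, α=120°
  d=(-0.5000,0.8660)  start (5,3)  tX=1.4000 tY=0.6466  stride 1/|dx|=2.0000 1/|dy|=1.1547
    cross y-line → (5,4), t=0.6466
    cross x-line → (4,4), t=1.4000
    cross y-line → (4,5), t=1.8013
    cross y-line → (4,6), t=2.9560
    cross x-line → (3,6), t=3.4000
    cross y-line → (3,7), t=4.1107
    cross y-line → (3,8), t=5.2654 (wall)
  → r_1 = 5.2654
beam 2: φ=-45°, α=210°
  d=(-0.8660,-0.5000)  start (5,3)  tX=0.8083 tY=0.8800  stride 1/|dx|=1.1547 1/|dy|=2.0000
    cross x-line → (4,3), t=0.8083
    cross y-line → (4,2), t=0.8800
    cross x-line → (3,2), t=1.9630
    cross y-line → (3,1), t=2.8800
    cross x-line → (2,1), t=3.1177
    cross x-line → (1,1), t=4.2724
    cross y-line → (1,0), t=4.8800 (wall)
  → r_2 = 4.8800
beam 3: φ=45°, α=300°
  d=(0.5000,-0.8660)  start (5,3)  tX=0.6000 tY=0.5081  stride 1/|dx|=2.0000 1/|dy|=1.1547
    cross y-line → (5,2), t=0.5081 (wall)
  → r_3 = 0.5081
beam 4: φ=135°, α=30°
  d=(0.8660,0.5000)  start (5,3)  tX=0.3464 tY=1.1200  stride 1/|dx|=1.1547 1/|dy|=2.0000
    cross x-line → (6,3), t=0.3464 (wall)
  → r_4 = 0.3464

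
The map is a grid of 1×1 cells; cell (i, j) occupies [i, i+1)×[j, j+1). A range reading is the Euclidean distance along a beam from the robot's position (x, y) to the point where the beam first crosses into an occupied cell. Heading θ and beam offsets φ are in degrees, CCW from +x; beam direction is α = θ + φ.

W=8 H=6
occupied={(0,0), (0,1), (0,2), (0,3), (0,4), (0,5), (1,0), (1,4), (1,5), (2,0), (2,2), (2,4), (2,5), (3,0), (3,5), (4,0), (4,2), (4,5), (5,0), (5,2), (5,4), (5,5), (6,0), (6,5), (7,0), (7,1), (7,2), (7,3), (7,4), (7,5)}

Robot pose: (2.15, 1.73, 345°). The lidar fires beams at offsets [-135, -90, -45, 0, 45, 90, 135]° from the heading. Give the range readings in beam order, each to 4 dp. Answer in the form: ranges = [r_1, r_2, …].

ranges = [1.3279, 0.7558, 0.8429, 2.8205, 0.5400, 0.2795, 2.3000]

beam 1: φ=-135°, α=210°
  cosα=-0.8660 sinα=-0.5000 | (2,1) | tMaxX 0.1732 tMaxY 1.4600 | tΔX 1.1547 tΔY 2.0000
    t=0.1732 [x] (1,1)
    t=1.3279 [x] (0,1) — stop
  → r_1 = 1.3279
beam 2: φ=-90°, α=255°
  cosα=-0.2588 sinα=-0.9659 | (2,1) | tMaxX 0.5796 tMaxY 0.7558 | tΔX 3.8637 tΔY 1.0353
    t=0.5796 [x] (1,1)
    t=0.7558 [y] (1,0) — stop
  → r_2 = 0.7558
beam 3: φ=-45°, α=300°
  cosα=0.5000 sinα=-0.8660 | (2,1) | tMaxX 1.7000 tMaxY 0.8429 | tΔX 2.0000 tΔY 1.1547
    t=0.8429 [y] (2,0) — stop
  → r_3 = 0.8429
beam 4: φ=0°, α=345°
  cosα=0.9659 sinα=-0.2588 | (2,1) | tMaxX 0.8800 tMaxY 2.8205 | tΔX 1.0353 tΔY 3.8637
    t=0.8800 [x] (3,1)
    t=1.9153 [x] (4,1)
    t=2.8205 [y] (4,0) — stop
  → r_4 = 2.8205
beam 5: φ=45°, α=30°
  cosα=0.8660 sinα=0.5000 | (2,1) | tMaxX 0.9815 tMaxY 0.5400 | tΔX 1.1547 tΔY 2.0000
    t=0.5400 [y] (2,2) — stop
  → r_5 = 0.5400
beam 6: φ=90°, α=75°
  cosα=0.2588 sinα=0.9659 | (2,1) | tMaxX 3.2841 tMaxY 0.2795 | tΔX 3.8637 tΔY 1.0353
    t=0.2795 [y] (2,2) — stop
  → r_6 = 0.2795
beam 7: φ=135°, α=120°
  cosα=-0.5000 sinα=0.8660 | (2,1) | tMaxX 0.3000 tMaxY 0.3118 | tΔX 2.0000 tΔY 1.1547
    t=0.3000 [x] (1,1)
    t=0.3118 [y] (1,2)
    t=1.4665 [y] (1,3)
    t=2.3000 [x] (0,3) — stop
  → r_7 = 2.3000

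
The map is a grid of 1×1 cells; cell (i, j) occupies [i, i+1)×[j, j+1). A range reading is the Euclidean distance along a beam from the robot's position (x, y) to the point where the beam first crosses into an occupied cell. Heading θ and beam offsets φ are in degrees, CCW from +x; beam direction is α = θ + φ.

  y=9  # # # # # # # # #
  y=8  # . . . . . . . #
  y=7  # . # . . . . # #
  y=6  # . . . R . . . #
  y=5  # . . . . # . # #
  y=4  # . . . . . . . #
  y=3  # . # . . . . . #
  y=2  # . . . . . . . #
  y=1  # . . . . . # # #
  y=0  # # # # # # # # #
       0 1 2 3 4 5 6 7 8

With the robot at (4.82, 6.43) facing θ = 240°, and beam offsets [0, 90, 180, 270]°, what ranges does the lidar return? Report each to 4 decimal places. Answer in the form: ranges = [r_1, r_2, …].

ranges = [3.6400, 0.8600, 2.9676, 2.1016]

beam 1: φ=0°, α=240°
  d=(-0.5000,-0.8660)  start (4,6)  tX=1.6400 tY=0.4965  stride 1/|dx|=2.0000 1/|dy|=1.1547
    cross y-line → (4,5), t=0.4965
    cross x-line → (3,5), t=1.6400
    cross y-line → (3,4), t=1.6512
    cross y-line → (3,3), t=2.8059
    cross x-line → (2,3), t=3.6400 (wall)
  → r_1 = 3.6400
beam 2: φ=90°, α=330°
  d=(0.8660,-0.5000)  start (4,6)  tX=0.2078 tY=0.8600  stride 1/|dx|=1.1547 1/|dy|=2.0000
    cross x-line → (5,6), t=0.2078
    cross y-line → (5,5), t=0.8600 (wall)
  → r_2 = 0.8600
beam 3: φ=180°, α=60°
  d=(0.5000,0.8660)  start (4,6)  tX=0.3600 tY=0.6582  stride 1/|dx|=2.0000 1/|dy|=1.1547
    cross x-line → (5,6), t=0.3600
    cross y-line → (5,7), t=0.6582
    cross y-line → (5,8), t=1.8129
    cross x-line → (6,8), t=2.3600
    cross y-line → (6,9), t=2.9676 (wall)
  → r_3 = 2.9676
beam 4: φ=270°, α=150°
  d=(-0.8660,0.5000)  start (4,6)  tX=0.9469 tY=1.1400  stride 1/|dx|=1.1547 1/|dy|=2.0000
    cross x-line → (3,6), t=0.9469
    cross y-line → (3,7), t=1.1400
    cross x-line → (2,7), t=2.1016 (wall)
  → r_4 = 2.1016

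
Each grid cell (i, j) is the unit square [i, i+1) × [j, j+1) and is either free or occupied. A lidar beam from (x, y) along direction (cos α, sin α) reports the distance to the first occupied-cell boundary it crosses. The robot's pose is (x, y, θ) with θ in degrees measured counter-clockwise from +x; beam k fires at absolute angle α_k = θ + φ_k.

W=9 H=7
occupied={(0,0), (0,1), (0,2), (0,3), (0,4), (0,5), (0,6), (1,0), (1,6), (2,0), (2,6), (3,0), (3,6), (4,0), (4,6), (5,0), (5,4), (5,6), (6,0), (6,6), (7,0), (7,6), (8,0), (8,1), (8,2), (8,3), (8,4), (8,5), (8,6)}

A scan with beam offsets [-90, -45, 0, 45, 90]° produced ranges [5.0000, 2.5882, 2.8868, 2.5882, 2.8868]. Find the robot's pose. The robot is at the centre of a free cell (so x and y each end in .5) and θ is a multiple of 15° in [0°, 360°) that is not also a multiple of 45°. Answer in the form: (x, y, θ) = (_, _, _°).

The pose lattice has 34·16 = 544 candidates. Test each by forward raycasting.
  (3.5, 5.5, 345°): beam 1 = 4.6587 ≠ 5.0000 ✗
  (4.5, 2.5, 30°): beam 1 = 1.7321 ≠ 5.0000 ✗
  (4.5, 3.5, 345°): beam 1 = 2.5882 ≠ 5.0000 ✗
  …
  (5.5, 3.5, 300°): r_1=5.0000, r_2=2.5882, r_3=2.8868, r_4=2.5882, r_5=2.8868 — all match ✓
No second candidate reproduces the full scan.

(x, y, θ) = (5.5, 3.5, 300°)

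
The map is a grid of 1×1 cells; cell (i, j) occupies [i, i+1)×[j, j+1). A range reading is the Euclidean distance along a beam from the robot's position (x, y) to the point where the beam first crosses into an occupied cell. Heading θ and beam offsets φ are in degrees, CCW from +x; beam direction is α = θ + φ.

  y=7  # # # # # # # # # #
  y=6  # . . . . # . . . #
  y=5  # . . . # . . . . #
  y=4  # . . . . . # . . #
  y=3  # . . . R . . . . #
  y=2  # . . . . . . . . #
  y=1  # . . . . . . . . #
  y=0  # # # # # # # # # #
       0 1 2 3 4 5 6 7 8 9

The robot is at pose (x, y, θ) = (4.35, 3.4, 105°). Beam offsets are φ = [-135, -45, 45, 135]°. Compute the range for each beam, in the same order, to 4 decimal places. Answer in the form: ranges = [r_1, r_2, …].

beam 1: φ=-135°, α=330°
  cosα=0.8660 sinα=-0.5000 | (4,3) | tMaxX 0.7506 tMaxY 0.8000 | tΔX 1.1547 tΔY 2.0000
    t=0.7506 [x] (5,3)
    t=0.8000 [y] (5,2)
    t=1.9053 [x] (6,2)
    t=2.8000 [y] (6,1)
    t=3.0600 [x] (7,1)
    t=4.2147 [x] (8,1)
    t=4.8000 [y] (8,0) — stop
  → r_1 = 4.8000
beam 2: φ=-45°, α=60°
  cosα=0.5000 sinα=0.8660 | (4,3) | tMaxX 1.3000 tMaxY 0.6928 | tΔX 2.0000 tΔY 1.1547
    t=0.6928 [y] (4,4)
    t=1.3000 [x] (5,4)
    t=1.8475 [y] (5,5)
    t=3.0022 [y] (5,6) — stop
  → r_2 = 3.0022
beam 3: φ=45°, α=150°
  cosα=-0.8660 sinα=0.5000 | (4,3) | tMaxX 0.4041 tMaxY 1.2000 | tΔX 1.1547 tΔY 2.0000
    t=0.4041 [x] (3,3)
    t=1.2000 [y] (3,4)
    t=1.5588 [x] (2,4)
    t=2.7135 [x] (1,4)
    t=3.2000 [y] (1,5)
    t=3.8682 [x] (0,5) — stop
  → r_3 = 3.8682
beam 4: φ=135°, α=240°
  cosα=-0.5000 sinα=-0.8660 | (4,3) | tMaxX 0.7000 tMaxY 0.4619 | tΔX 2.0000 tΔY 1.1547
    t=0.4619 [y] (4,2)
    t=0.7000 [x] (3,2)
    t=1.6166 [y] (3,1)
    t=2.7000 [x] (2,1)
    t=2.7713 [y] (2,0) — stop
  → r_4 = 2.7713

ranges = [4.8000, 3.0022, 3.8682, 2.7713]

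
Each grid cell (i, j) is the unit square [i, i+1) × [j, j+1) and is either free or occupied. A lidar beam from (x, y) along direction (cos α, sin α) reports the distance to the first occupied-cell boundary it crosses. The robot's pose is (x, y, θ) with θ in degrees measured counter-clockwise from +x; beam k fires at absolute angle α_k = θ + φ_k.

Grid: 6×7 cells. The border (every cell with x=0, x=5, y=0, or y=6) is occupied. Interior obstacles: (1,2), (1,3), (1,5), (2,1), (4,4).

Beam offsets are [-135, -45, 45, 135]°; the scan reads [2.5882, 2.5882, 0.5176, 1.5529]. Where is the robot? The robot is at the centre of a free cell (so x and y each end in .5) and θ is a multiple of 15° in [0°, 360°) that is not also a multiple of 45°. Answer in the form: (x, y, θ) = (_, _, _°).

The pose lattice has 15·16 = 240 candidates. Test each by forward raycasting.
  (2.5, 3.5, 210°): beam 2 = 0.5176 ≠ 2.5882 ✗
  (2.5, 3.5, 285°): beam 1 = 0.5774 ≠ 2.5882 ✗
  (2.5, 2.5, 210°): beam 1 = 3.6235 ≠ 2.5882 ✗
  (4.5, 2.5, 330°): beam 1 = 1.9319 ≠ 2.5882 ✗
  (2.5, 5.5, 30°): beam 1 = 1.9319 ≠ 2.5882 ✗
  …
  (2.5, 3.5, 120°): r_1=2.5882, r_2=2.5882, r_3=0.5176, r_4=1.5529 — all match ✓
Unique over the lattice → pose = (2.5, 3.5, 120°).

(x, y, θ) = (2.5, 3.5, 120°)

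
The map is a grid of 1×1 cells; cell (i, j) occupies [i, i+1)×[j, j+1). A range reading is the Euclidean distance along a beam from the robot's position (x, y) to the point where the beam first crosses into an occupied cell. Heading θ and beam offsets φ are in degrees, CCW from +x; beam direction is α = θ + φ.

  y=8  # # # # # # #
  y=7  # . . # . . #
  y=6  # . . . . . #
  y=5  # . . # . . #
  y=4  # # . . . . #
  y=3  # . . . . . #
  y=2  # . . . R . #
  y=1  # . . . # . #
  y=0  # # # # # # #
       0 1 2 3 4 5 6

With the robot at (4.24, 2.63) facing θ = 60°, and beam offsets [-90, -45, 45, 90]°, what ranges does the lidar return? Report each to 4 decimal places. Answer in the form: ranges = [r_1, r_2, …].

beam 1: φ=-90°, α=330°
  direction (0.8660, -0.5000); cell (4,2); t to first gridline: x 0.8776, y 1.2600 (then +1.1547 / +2.0000)
    (5,2) via x @ 0.8776
    (5,1) via y @ 1.2600
    (6,1) via x @ 2.0323  # hit
  → r_1 = 2.0323
beam 2: φ=-45°, α=15°
  direction (0.9659, 0.2588); cell (4,2); t to first gridline: x 0.7868, y 1.4296 (then +1.0353 / +3.8637)
    (5,2) via x @ 0.7868
    (5,3) via y @ 1.4296
    (6,3) via x @ 1.8221  # hit
  → r_2 = 1.8221
beam 3: φ=45°, α=105°
  direction (-0.2588, 0.9659); cell (4,2); t to first gridline: x 0.9273, y 0.3831 (then +3.8637 / +1.0353)
    (4,3) via y @ 0.3831
    (3,3) via x @ 0.9273
    (3,4) via y @ 1.4183
    (3,5) via y @ 2.4536  # hit
  → r_3 = 2.4536
beam 4: φ=90°, α=150°
  direction (-0.8660, 0.5000); cell (4,2); t to first gridline: x 0.2771, y 0.7400 (then +1.1547 / +2.0000)
    (3,2) via x @ 0.2771
    (3,3) via y @ 0.7400
    (2,3) via x @ 1.4318
    (1,3) via x @ 2.5865
    (1,4) via y @ 2.7400  # hit
  → r_4 = 2.7400

ranges = [2.0323, 1.8221, 2.4536, 2.7400]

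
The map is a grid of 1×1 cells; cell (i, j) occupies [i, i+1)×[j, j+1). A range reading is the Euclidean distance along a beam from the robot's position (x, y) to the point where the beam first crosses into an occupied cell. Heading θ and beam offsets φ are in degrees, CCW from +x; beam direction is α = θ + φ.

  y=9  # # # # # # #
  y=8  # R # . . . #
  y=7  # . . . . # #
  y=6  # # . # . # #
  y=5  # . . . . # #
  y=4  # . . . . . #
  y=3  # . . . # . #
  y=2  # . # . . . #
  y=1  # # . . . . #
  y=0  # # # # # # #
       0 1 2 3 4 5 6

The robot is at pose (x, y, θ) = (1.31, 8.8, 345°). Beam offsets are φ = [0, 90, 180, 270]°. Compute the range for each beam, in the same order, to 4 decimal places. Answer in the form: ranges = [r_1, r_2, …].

ranges = [0.7143, 0.2071, 0.3209, 1.1977]

beam 1: φ=0°, α=345°
  dir = (cos 345°, sin 345°) = (0.9659, -0.2588); from cell (1,8)
  next x-line at t=0.7143, next y-line at t=3.0910; Δt_x=1.0353, Δt_y=3.8637
    x: enter (2,8) at t=0.7143 ← occupied
  → r_1 = 0.7143
beam 2: φ=90°, α=75°
  dir = (cos 75°, sin 75°) = (0.2588, 0.9659); from cell (1,8)
  next x-line at t=2.6660, next y-line at t=0.2071; Δt_x=3.8637, Δt_y=1.0353
    y: enter (1,9) at t=0.2071 ← occupied
  → r_2 = 0.2071
beam 3: φ=180°, α=165°
  dir = (cos 165°, sin 165°) = (-0.9659, 0.2588); from cell (1,8)
  next x-line at t=0.3209, next y-line at t=0.7727; Δt_x=1.0353, Δt_y=3.8637
    x: enter (0,8) at t=0.3209 ← occupied
  → r_3 = 0.3209
beam 4: φ=270°, α=255°
  dir = (cos 255°, sin 255°) = (-0.2588, -0.9659); from cell (1,8)
  next x-line at t=1.1977, next y-line at t=0.8282; Δt_x=3.8637, Δt_y=1.0353
    y: enter (1,7) at t=0.8282
    x: enter (0,7) at t=1.1977 ← occupied
  → r_4 = 1.1977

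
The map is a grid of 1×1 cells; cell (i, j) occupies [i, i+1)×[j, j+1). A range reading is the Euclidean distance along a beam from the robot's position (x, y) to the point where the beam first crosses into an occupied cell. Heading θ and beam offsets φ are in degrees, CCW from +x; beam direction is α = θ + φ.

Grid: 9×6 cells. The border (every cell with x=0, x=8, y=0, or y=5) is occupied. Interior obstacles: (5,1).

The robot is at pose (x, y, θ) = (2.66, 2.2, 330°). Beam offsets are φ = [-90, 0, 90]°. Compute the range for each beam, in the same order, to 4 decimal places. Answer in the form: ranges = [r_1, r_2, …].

beam 1: φ=-90°, α=240°
  d=(-0.5000,-0.8660)  start (2,2)  tX=1.3200 tY=0.2309  stride 1/|dx|=2.0000 1/|dy|=1.1547
    cross y-line → (2,1), t=0.2309
    cross x-line → (1,1), t=1.3200
    cross y-line → (1,0), t=1.3856 (wall)
  → r_1 = 1.3856
beam 2: φ=0°, α=330°
  d=(0.8660,-0.5000)  start (2,2)  tX=0.3926 tY=0.4000  stride 1/|dx|=1.1547 1/|dy|=2.0000
    cross x-line → (3,2), t=0.3926
    cross y-line → (3,1), t=0.4000
    cross x-line → (4,1), t=1.5473
    cross y-line → (4,0), t=2.4000 (wall)
  → r_2 = 2.4000
beam 3: φ=90°, α=60°
  d=(0.5000,0.8660)  start (2,2)  tX=0.6800 tY=0.9238  stride 1/|dx|=2.0000 1/|dy|=1.1547
    cross x-line → (3,2), t=0.6800
    cross y-line → (3,3), t=0.9238
    cross y-line → (3,4), t=2.0785
    cross x-line → (4,4), t=2.6800
    cross y-line → (4,5), t=3.2332 (wall)
  → r_3 = 3.2332

ranges = [1.3856, 2.4000, 3.2332]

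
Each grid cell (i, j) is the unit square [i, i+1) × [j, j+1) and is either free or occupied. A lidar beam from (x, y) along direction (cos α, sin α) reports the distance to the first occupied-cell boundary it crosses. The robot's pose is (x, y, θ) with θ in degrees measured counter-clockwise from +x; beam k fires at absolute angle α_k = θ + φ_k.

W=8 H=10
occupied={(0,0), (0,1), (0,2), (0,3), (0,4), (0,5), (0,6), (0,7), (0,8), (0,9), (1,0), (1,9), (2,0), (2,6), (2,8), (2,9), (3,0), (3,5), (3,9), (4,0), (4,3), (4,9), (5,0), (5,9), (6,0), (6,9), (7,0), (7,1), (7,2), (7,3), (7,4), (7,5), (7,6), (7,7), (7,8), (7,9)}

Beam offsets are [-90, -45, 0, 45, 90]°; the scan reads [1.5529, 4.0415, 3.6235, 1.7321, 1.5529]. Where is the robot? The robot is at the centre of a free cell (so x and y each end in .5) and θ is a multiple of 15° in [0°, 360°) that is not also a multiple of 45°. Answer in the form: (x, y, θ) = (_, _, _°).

The pose lattice has 44·16 = 704 candidates. Test each by forward raycasting.
  (3.5, 8.5, 15°): beam 1 = 4.6587 ≠ 1.5529 ✗
  (5.5, 2.5, 120°): beam 1 = 1.7321 ≠ 1.5529 ✗
  (6.5, 7.5, 300°): beam 1 = 3.0000 ≠ 1.5529 ✗
  (2.5, 4.5, 60°): beam 1 = 1.7321 ≠ 1.5529 ✗
  …
  (3.5, 7.5, 15°): r_1=1.5529, r_2=4.0415, r_3=3.6235, r_4=1.7321, r_5=1.5529 — all match ✓
No second candidate reproduces the full scan.

(x, y, θ) = (3.5, 7.5, 15°)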